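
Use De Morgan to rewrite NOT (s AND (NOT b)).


De Morgan: the negation of a conjunction is the disjunction of the negations.
Distribute NOT across AND, flipping it to OR, and negate each literal.

(NOT s) OR b


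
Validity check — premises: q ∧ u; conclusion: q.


This matches the form of conjunction elimination: the conclusion follows in every model of the premises.

Valid.


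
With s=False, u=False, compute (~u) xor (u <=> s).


Substitute s=False, u=False:
~u = True
u <=> s = False <=> False = True
(~u) xor (u <=> s) = True xor True = False

False


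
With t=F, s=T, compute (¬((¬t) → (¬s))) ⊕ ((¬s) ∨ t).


Substitute t=F, s=T:
¬t = T
¬s = F
(¬t) → (¬s) = T → F = F
¬((¬t) → (¬s)) = T
¬s = F
(¬s) ∨ t = F ∨ F = F
(¬((¬t) → (¬s))) ⊕ ((¬s) ∨ t) = T ⊕ F = T

T


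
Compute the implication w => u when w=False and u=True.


Implication is false only when antecedent is true and consequent is false.
Substitute: w=False, u=True.
False => True evaluates to True.

True


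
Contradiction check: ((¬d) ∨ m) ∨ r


Truth table over {d, m, r}:
d | m | r | φ
-------------
F | F | F | T
T | F | F | F
F | T | F | T
T | T | F | T
F | F | T | T
T | F | T | T
F | T | T | T
T | T | T | T
Satisfying assignment at row 1: d=F, m=F, r=F gives T.

No, it is not a contradiction.


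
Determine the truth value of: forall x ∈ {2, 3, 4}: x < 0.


Evaluate the predicate on each element: 2:False, 3:False, 4:False.
Counterexample x = 2 fails the predicate.

False


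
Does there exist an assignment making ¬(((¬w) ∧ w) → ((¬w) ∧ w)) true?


Check all 2 assignments over {w}:
w | φ
-----
F | F
T | F
No assignment makes the formula true.

Unsatisfiable.


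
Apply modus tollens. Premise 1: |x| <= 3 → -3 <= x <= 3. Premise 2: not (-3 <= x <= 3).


Modus tollens: from (P → Q) and ¬Q, infer ¬P.
Q = '-3 <= x <= 3' is denied; since P → Q, P must also fail.

Not (|x| <= 3).


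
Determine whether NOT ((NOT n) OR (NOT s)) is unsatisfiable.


Truth table over {n, s}:
n | s | φ
---------
F | F | F
T | F | F
F | T | F
T | T | T
Satisfying assignment at row 4: n=T, s=T gives T.

No, it is not a contradiction.


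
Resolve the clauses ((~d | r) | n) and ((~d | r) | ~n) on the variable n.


The clauses contain complementary literals n and ~n.
Resolution eliminates this pair and disjoins the remaining literals (merging duplicates).

(~d | r)


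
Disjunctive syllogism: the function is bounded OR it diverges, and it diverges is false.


Disjunctive syllogism: from (P ∨ Q) and ¬P, infer Q.
One disjunct, 'it diverges', is ruled out; the other must hold.

the function is bounded


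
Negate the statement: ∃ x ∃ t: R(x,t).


Negation flips each quantifier (∀↔∃) and negates the inner predicate.
¬(∃ x ∃ t: φ) = ∀ x ∀ t: ¬φ.

∀ x ∀ t: ¬(R(x,t))


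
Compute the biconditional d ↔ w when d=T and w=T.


Biconditional is true when both operands have the same truth value.
Substitute: d=T, w=T.
T ↔ T evaluates to T.

T


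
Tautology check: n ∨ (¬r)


Build the truth table over {n, r}:
n | r | φ
---------
F | F | T
T | F | T
F | T | F
T | T | T
Counterexample at row 3: with n=F, r=T, the formula is F.

No, it is not a tautology.


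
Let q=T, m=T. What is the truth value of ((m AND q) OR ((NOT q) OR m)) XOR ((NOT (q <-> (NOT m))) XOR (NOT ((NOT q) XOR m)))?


Substitute q=T, m=T:
… (earlier sub-steps elided)
(NOT q) OR m = F OR T = T
(m AND q) OR ((NOT q) OR m) = T OR T = T
NOT m = F
q <-> (NOT m) = T <-> F = F
NOT (q <-> (NOT m)) = T
NOT q = F
(NOT q) XOR m = F XOR T = T
NOT ((NOT q) XOR m) = F
(NOT (q <-> (NOT m))) XOR (NOT ((NOT q) XOR m)) = T XOR F = T
((m AND q) OR ((NOT q) OR m)) XOR ((NOT (q <-> (NOT m))) XOR (NOT ((NOT q) XOR m))) = T XOR T = F

F


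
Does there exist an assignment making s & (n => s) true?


Search for a satisfying assignment over {n, s}.
Try n=False, s=True: the formula evaluates to True.
A satisfying assignment exists.

Satisfiable.


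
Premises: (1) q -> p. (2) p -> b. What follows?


Hypothetical syllogism: from (P → Q) and (Q → R), infer (P → R).
Chain the two implications through the shared middle term 'p'.

q -> b


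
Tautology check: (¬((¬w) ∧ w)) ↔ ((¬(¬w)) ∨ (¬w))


Build the truth table over {w}:
w | φ
-----
F | T
T | T
Every row evaluates to true.

Yes, it is a tautology.


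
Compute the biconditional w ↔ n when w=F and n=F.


Biconditional is true when both operands have the same truth value.
Substitute: w=F, n=F.
F ↔ F evaluates to T.

T


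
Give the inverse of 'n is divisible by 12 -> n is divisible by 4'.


The inverse of (P → Q) is (¬P → ¬Q). It is equivalent to the converse, not to the original.
Here P = 'n is divisible by 12' and Q = 'n is divisible by 4'.

If not (n is divisible by 12), then not (n is divisible by 4).


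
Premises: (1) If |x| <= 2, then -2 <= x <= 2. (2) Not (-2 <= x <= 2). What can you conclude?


Modus tollens: from (P → Q) and ¬Q, infer ¬P.
Q = '-2 <= x <= 2' is denied; since P → Q, P must also fail.

Not (|x| <= 2).


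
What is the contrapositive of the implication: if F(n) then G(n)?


The contrapositive of (P → Q) is (¬Q → ¬P); it is logically equivalent to the original.
Here P = 'F(n)' and Q = 'G(n)'.

If not (G(n)), then not (F(n)).


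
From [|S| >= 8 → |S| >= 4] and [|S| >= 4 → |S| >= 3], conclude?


Hypothetical syllogism: from (P → Q) and (Q → R), infer (P → R).
Chain the two implications through the shared middle term '|S| >= 4'.

|S| >= 8 → |S| >= 3


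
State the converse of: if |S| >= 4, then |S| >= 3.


The converse of (P → Q) is (Q → P). It is not in general equivalent to the original.
Here P = '|S| >= 4' and Q = '|S| >= 3'.

If |S| >= 3, then |S| >= 4.


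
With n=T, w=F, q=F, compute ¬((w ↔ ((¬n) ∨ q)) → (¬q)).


Substitute n=T, w=F, q=F:
¬n = F
(¬n) ∨ q = F ∨ F = F
w ↔ ((¬n) ∨ q) = F ↔ F = T
¬q = T
(w ↔ ((¬n) ∨ q)) → (¬q) = T → T = T
¬((w ↔ ((¬n) ∨ q)) → (¬q)) = F

F


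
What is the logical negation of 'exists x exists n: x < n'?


Negation flips each quantifier (∀↔∃) and negates the inner predicate.
¬(exists x exists n: φ) = forall x forall n: ¬φ.

forall x forall n: ~(x < n)


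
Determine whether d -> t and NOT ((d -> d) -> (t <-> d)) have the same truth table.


Compare truth tables:
d | t | φ | ψ
-------------
F | F | T | F
T | F | F | T
F | T | T | T
T | T | T | F
They differ at row 1 (d=F, t=F): φ=T but ψ=F.

No, they are not logically equivalent.


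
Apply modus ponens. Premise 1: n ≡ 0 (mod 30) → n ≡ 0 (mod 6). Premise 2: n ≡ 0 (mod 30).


Modus ponens: from (P → Q) and P, infer Q.
P = 'n ≡ 0 (mod 30)' is asserted, and P → Q holds, so Q follows.

n ≡ 0 (mod 6).


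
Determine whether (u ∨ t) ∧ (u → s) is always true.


Build the truth table over {s, t, u}:
s | t | u | φ
-------------
F | F | F | F
T | F | F | F
F | T | F | T
T | T | F | T
F | F | T | F
T | F | T | T
F | T | T | F
T | T | T | T
Counterexample at row 1: with s=F, t=F, u=F, the formula is F.

No, it is not a tautology.


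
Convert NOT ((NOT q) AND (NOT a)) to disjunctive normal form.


Step 1: Apply De Morgan: ¬((¬q) ∧ (¬a)) = ¬(¬q) ∨ ¬(¬a).
Step 2: Eliminate any double negations (¬¬X = X).

q OR a


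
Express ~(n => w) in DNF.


Step 1: Rewrite implication then negate: ¬(¬n ∨ w) = n ∧ ¬w.

n & (~w)


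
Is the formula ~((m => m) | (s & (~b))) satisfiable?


Check all 8 assignments over {b, m, s}:
b | m | s | φ
-------------
False | False | False | False
True | False | False | False
False | True | False | False
True | True | False | False
False | False | True | False
True | False | True | False
False | True | True | False
True | True | True | False
No assignment makes the formula true.

Unsatisfiable.


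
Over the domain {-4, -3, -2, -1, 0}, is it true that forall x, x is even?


Evaluate the predicate on each element: -4:True, -3:False, -2:True, -1:False, 0:True.
Counterexample x = -3 fails the predicate.

False


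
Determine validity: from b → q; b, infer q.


This matches the form of modus ponens: the conclusion follows in every model of the premises.

Valid.


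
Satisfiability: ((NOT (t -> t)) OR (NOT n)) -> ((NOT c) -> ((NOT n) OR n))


Search for a satisfying assignment over {c, n, t}.
Try c=F, n=F, t=F: the formula evaluates to T.
A satisfying assignment exists.

Satisfiable.


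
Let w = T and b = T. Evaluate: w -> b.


Implication is false only when antecedent is true and consequent is false.
Substitute: w=T, b=T.
T -> T evaluates to T.

T


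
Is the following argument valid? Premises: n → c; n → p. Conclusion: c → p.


This is (no valid rule). There exist truth assignments where the premises are all true but the conclusion is false.

Invalid.


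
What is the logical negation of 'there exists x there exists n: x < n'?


Negation flips each quantifier (∀↔∃) and negates the inner predicate.
¬(there exists x there exists n: φ) = for all x for all n: ¬φ.

for all x for all n: NOT(x < n)


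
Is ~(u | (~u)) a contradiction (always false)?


Truth table over {u}:
u | φ
-----
False | False
True | False
Every row is false.

Yes, it is a contradiction.


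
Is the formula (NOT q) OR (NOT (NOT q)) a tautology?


Build the truth table over {q}:
q | φ
-----
F | T
T | T
Every row evaluates to true.

Yes, it is a tautology.


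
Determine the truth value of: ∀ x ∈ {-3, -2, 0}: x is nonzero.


Evaluate the predicate on each element: -3:T, -2:T, 0:F.
Counterexample x = 0 fails the predicate.

F


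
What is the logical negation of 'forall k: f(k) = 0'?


¬(forall x: φ) = exists x: ¬φ, and ¬(exists x: φ) = forall x: ¬φ.
Apply to the universal statement.

exists k: ~(f(k) = 0)


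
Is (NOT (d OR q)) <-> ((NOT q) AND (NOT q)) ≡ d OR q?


Compare truth tables:
d | q | φ | ψ
-------------
F | F | T | F
T | F | F | T
F | T | T | T
T | T | T | T
They differ at row 1 (d=F, q=F): φ=T but ψ=F.

No, they are not logically equivalent.


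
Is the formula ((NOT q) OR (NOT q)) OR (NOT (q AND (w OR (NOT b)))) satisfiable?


Search for a satisfying assignment over {b, q, w}.
Try b=F, q=F, w=F: the formula evaluates to T.
A satisfying assignment exists.

Satisfiable.


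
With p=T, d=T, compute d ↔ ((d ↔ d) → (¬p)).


Substitute p=T, d=T:
d ↔ d = T ↔ T = T
¬p = F
(d ↔ d) → (¬p) = T → F = F
d ↔ ((d ↔ d) → (¬p)) = T ↔ F = F

F


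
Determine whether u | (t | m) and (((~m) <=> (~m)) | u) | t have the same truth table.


Compare truth tables:
m | t | u | φ | ψ
-----------------
False | False | False | False | True
True | False | False | True | True
False | True | False | True | True
True | True | False | True | True
False | False | True | True | True
True | False | True | True | True
False | True | True | True | True
True | True | True | True | True
They differ at row 1 (m=False, t=False, u=False): φ=False but ψ=True.

No, they are not logically equivalent.


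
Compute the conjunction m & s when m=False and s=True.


Conjunction is true only when both operands are true.
Substitute: m=False, s=True.
False & True evaluates to False.

False


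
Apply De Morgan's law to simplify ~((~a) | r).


De Morgan: the negation of a disjunction is the conjunction of the negations.
Distribute ~ across |, flipping it to &, and negate each literal.

a & (~r)


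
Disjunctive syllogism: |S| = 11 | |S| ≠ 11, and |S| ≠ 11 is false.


Disjunctive syllogism: from (P ∨ Q) and ¬P, infer Q.
One disjunct, '|S| ≠ 11', is ruled out; the other must hold.

|S| = 11


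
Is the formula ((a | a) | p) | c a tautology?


Build the truth table over {a, c, p}:
a | c | p | φ
-------------
False | False | False | False
True | False | False | True
False | True | False | True
True | True | False | True
False | False | True | True
True | False | True | True
False | True | True | True
True | True | True | True
Counterexample at row 1: with a=False, c=False, p=False, the formula is False.

No, it is not a tautology.


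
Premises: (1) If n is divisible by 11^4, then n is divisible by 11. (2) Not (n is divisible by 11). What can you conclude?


Modus tollens: from (P → Q) and ¬Q, infer ¬P.
Q = 'n is divisible by 11' is denied; since P → Q, P must also fail.

Not (n is divisible by 11^4).


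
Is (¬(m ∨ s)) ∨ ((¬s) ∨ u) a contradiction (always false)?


Truth table over {m, s, u}:
m | s | u | φ
-------------
F | F | F | T
T | F | F | T
F | T | F | F
T | T | F | F
F | F | T | T
T | F | T | T
F | T | T | T
T | T | T | T
Satisfying assignment at row 1: m=F, s=F, u=F gives T.

No, it is not a contradiction.


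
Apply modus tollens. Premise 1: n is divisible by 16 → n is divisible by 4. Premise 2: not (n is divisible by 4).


Modus tollens: from (P → Q) and ¬Q, infer ¬P.
Q = 'n is divisible by 4' is denied; since P → Q, P must also fail.

Not (n is divisible by 16).


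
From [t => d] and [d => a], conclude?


Hypothetical syllogism: from (P → Q) and (Q → R), infer (P → R).
Chain the two implications through the shared middle term 'd'.

t => a


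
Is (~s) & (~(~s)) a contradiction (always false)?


Truth table over {s}:
s | φ
-----
False | False
True | False
Every row is false.

Yes, it is a contradiction.


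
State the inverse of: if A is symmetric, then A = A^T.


The inverse of (P → Q) is (¬P → ¬Q). It is equivalent to the converse, not to the original.
Here P = 'A is symmetric' and Q = 'A = A^T'.

If not (A is symmetric), then not (A = A^T).


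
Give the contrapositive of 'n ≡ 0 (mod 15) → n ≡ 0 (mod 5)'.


The contrapositive of (P → Q) is (¬Q → ¬P); it is logically equivalent to the original.
Here P = 'n ≡ 0 (mod 15)' and Q = 'n ≡ 0 (mod 5)'.

If not (n ≡ 0 (mod 5)), then not (n ≡ 0 (mod 15)).


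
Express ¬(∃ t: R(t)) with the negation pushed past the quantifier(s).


¬(∀ x: φ) = ∃ x: ¬φ, and ¬(∃ x: φ) = ∀ x: ¬φ.
Apply to the existential statement.

∀ t: ¬(R(t))


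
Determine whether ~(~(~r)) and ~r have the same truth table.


Compare truth tables:
r | φ | ψ
---------
False | True | True
True | False | False
The columns φ and ψ agree on every row.

Yes, they are logically equivalent.


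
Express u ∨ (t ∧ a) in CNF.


Step 1: Distribute ∨ over ∧: u ∨ (t ∧ a) = (u ∨ t) ∧ (u ∨ a).

(u ∨ t) ∧ (u ∨ a)


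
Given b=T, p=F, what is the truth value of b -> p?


Implication is false only when antecedent is true and consequent is false.
Substitute: b=T, p=F.
T -> F evaluates to F.

F


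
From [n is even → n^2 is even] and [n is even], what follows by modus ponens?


Modus ponens: from (P → Q) and P, infer Q.
P = 'n is even' is asserted, and P → Q holds, so Q follows.

n^2 is even.


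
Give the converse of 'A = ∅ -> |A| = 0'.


The converse of (P → Q) is (Q → P). It is not in general equivalent to the original.
Here P = 'A = ∅' and Q = '|A| = 0'.

If |A| = 0, then A = ∅.


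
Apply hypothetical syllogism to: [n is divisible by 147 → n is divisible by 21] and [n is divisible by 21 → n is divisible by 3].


Hypothetical syllogism: from (P → Q) and (Q → R), infer (P → R).
Chain the two implications through the shared middle term 'n is divisible by 21'.

n is divisible by 147 → n is divisible by 3


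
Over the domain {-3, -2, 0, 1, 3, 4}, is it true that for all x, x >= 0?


Evaluate the predicate on each element: -3:F, -2:F, 0:T, 1:T, 3:T, 4:T.
Counterexample x = -3 fails the predicate.

F


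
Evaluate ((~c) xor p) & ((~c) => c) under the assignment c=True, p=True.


Substitute c=True, p=True:
~c = False
(~c) xor p = False xor True = True
~c = False
(~c) => c = False => True = True
((~c) xor p) & ((~c) => c) = True & True = True

True


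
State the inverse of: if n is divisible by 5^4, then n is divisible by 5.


The inverse of (P → Q) is (¬P → ¬Q). It is equivalent to the converse, not to the original.
Here P = 'n is divisible by 5^4' and Q = 'n is divisible by 5'.

If not (n is divisible by 5^4), then not (n is divisible by 5).


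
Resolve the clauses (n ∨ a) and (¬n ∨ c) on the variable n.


The clauses contain complementary literals n and ¬n.
Resolution eliminates this pair and disjoins the remaining literals (merging duplicates).

(a ∨ c)


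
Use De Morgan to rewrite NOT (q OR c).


De Morgan: the negation of a disjunction is the conjunction of the negations.
Distribute NOT across OR, flipping it to AND, and negate each literal.

(NOT q) AND (NOT c)


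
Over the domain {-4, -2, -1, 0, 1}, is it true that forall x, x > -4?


Evaluate the predicate on each element: -4:False, -2:True, -1:True, 0:True, 1:True.
Counterexample x = -4 fails the predicate.

False


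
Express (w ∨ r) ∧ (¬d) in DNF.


Step 1: Distribute ∧ over ∨: (w ∨ r) ∧ (¬d) = (w ∧ (¬d)) ∨ (r ∧ (¬d)).

(w ∧ (¬d)) ∨ (r ∧ (¬d))


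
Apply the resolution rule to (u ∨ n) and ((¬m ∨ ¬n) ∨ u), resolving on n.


The clauses contain complementary literals n and ¬n.
Resolution eliminates this pair and disjoins the remaining literals (merging duplicates).

(u ∨ ¬m)


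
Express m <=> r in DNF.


Step 1: m ↔ r is true exactly when both agree: (m ∧ r) ∨ (¬m ∧ ¬r).

(m & r) | ((~m) & (~r))


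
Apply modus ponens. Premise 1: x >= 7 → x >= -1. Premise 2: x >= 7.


Modus ponens: from (P → Q) and P, infer Q.
P = 'x >= 7' is asserted, and P → Q holds, so Q follows.

x >= -1.


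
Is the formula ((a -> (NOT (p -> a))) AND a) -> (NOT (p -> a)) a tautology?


Build the truth table over {a, p}:
a | p | φ
---------
F | F | T
T | F | T
F | T | T
T | T | T
Every row evaluates to true.

Yes, it is a tautology.


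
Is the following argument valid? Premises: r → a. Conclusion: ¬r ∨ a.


This matches the form of material implication: the conclusion follows in every model of the premises.

Valid.


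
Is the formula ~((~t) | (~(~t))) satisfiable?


Check all 2 assignments over {t}:
t | φ
-----
False | False
True | False
No assignment makes the formula true.

Unsatisfiable.


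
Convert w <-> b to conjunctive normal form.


Step 1: Rewrite w ↔ b as (w → b) ∧ (b → w).
Step 2: Rewrite each implication as a disjunction.

((NOT w) OR b) AND ((NOT b) OR w)


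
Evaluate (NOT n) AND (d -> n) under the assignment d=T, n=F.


Substitute d=T, n=F:
NOT n = T
d -> n = T -> F = F
(NOT n) AND (d -> n) = T AND F = F

F


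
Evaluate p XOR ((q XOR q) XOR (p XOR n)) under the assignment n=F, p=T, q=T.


Substitute n=F, p=T, q=T:
q XOR q = T XOR T = F
p XOR n = T XOR F = T
(q XOR q) XOR (p XOR n) = F XOR T = T
p XOR ((q XOR q) XOR (p XOR n)) = T XOR T = F

F


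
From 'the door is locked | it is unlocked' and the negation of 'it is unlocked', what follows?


Disjunctive syllogism: from (P ∨ Q) and ¬P, infer Q.
One disjunct, 'it is unlocked', is ruled out; the other must hold.

the door is locked


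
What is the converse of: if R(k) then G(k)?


The converse of (P → Q) is (Q → P). It is not in general equivalent to the original.
Here P = 'R(k)' and Q = 'G(k)'.

If G(k), then R(k).


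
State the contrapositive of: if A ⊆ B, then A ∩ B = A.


The contrapositive of (P → Q) is (¬Q → ¬P); it is logically equivalent to the original.
Here P = 'A ⊆ B' and Q = 'A ∩ B = A'.

If not (A ∩ B = A), then not (A ⊆ B).


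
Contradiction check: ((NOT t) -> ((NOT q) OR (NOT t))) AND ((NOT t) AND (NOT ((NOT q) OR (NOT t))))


Truth table over {q, t}:
q | t | φ
---------
F | F | F
T | F | F
F | T | F
T | T | F
Every row is false.

Yes, it is a contradiction.


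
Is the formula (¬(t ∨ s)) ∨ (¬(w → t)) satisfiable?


Search for a satisfying assignment over {s, t, w}.
Try s=F, t=F, w=F: the formula evaluates to T.
A satisfying assignment exists.

Satisfiable.


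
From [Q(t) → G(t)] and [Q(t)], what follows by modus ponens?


Modus ponens: from (P → Q) and P, infer Q.
P = 'Q(t)' is asserted, and P → Q holds, so Q follows.

G(t).


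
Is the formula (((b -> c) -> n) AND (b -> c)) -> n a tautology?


Build the truth table over {b, c, n}:
b | c | n | φ
-------------
F | F | F | T
T | F | F | T
F | T | F | T
T | T | F | T
F | F | T | T
T | F | T | T
F | T | T | T
T | T | T | T
Every row evaluates to true.

Yes, it is a tautology.


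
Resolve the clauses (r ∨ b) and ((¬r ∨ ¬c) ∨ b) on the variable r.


The clauses contain complementary literals r and ¬r.
Resolution eliminates this pair and disjoins the remaining literals (merging duplicates).

(b ∨ ¬c)


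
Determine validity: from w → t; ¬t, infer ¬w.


This matches the form of modus tollens: the conclusion follows in every model of the premises.

Valid.


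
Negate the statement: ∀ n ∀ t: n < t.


Negation flips each quantifier (∀↔∃) and negates the inner predicate.
¬(∀ n ∀ t: φ) = ∃ n ∃ t: ¬φ.

∃ n ∃ t: ¬(n < t)


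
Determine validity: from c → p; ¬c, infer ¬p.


This is denying the antecedent (fallacy). There exist truth assignments where the premises are all true but the conclusion is false.

Invalid.


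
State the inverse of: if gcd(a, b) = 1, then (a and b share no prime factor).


The inverse of (P → Q) is (¬P → ¬Q). It is equivalent to the converse, not to the original.
Here P = 'gcd(a, b) = 1' and Q = '(a and b share no prime factor)'.

If not (gcd(a, b) = 1), then not ((a and b share no prime factor)).


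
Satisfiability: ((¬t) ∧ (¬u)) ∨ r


Search for a satisfying assignment over {r, t, u}.
Try r=F, t=F, u=F: the formula evaluates to T.
A satisfying assignment exists.

Satisfiable.


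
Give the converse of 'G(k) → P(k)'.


The converse of (P → Q) is (Q → P). It is not in general equivalent to the original.
Here P = 'G(k)' and Q = 'P(k)'.

If P(k), then G(k).


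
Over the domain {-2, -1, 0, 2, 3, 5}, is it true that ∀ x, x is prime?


Evaluate the predicate on each element: -2:F, -1:F, 0:F, 2:T, 3:T, 5:T.
Counterexample x = -2 fails the predicate.

F


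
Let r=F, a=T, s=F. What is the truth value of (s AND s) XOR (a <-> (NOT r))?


Substitute r=F, a=T, s=F:
s AND s = F AND F = F
NOT r = T
a <-> (NOT r) = T <-> T = T
(s AND s) XOR (a <-> (NOT r)) = F XOR T = T

T


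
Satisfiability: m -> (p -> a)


Search for a satisfying assignment over {a, m, p}.
Try a=F, m=F, p=F: the formula evaluates to T.
A satisfying assignment exists.

Satisfiable.


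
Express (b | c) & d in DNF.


Step 1: Distribute ∧ over ∨: (b ∨ c) ∧ d = (b ∧ d) ∨ (c ∧ d).

(b & d) | (c & d)


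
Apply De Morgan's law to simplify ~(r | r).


De Morgan: the negation of a disjunction is the conjunction of the negations.
Distribute ~ across |, flipping it to &, and negate each literal.

(~r) & (~r)


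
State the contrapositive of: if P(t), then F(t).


The contrapositive of (P → Q) is (¬Q → ¬P); it is logically equivalent to the original.
Here P = 'P(t)' and Q = 'F(t)'.

If not (F(t)), then not (P(t)).


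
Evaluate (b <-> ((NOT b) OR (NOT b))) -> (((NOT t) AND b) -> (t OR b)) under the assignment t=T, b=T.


Substitute t=T, b=T:
NOT b = F
NOT b = F
(NOT b) OR (NOT b) = F OR F = F
b <-> ((NOT b) OR (NOT b)) = T <-> F = F
NOT t = F
(NOT t) AND b = F AND T = F
t OR b = T OR T = T
((NOT t) AND b) -> (t OR b) = F -> T = T
(b <-> ((NOT b) OR (NOT b))) -> (((NOT t) AND b) -> (t OR b)) = F -> T = T

T


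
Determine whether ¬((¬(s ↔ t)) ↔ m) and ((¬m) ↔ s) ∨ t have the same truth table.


Compare truth tables:
m | s | t | φ | ψ
-----------------
F | F | F | F | F
T | F | F | T | T
F | T | F | T | T
T | T | F | F | F
F | F | T | T | T
T | F | T | F | T
F | T | T | F | T
T | T | T | T | T
They differ at row 6 (m=T, s=F, t=T): φ=F but ψ=T.

No, they are not logically equivalent.


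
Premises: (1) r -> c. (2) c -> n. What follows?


Hypothetical syllogism: from (P → Q) and (Q → R), infer (P → R).
Chain the two implications through the shared middle term 'c'.

r -> n


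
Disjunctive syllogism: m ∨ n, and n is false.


Disjunctive syllogism: from (P ∨ Q) and ¬P, infer Q.
One disjunct, 'n', is ruled out; the other must hold.

m


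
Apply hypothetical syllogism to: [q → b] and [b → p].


Hypothetical syllogism: from (P → Q) and (Q → R), infer (P → R).
Chain the two implications through the shared middle term 'b'.

q → p


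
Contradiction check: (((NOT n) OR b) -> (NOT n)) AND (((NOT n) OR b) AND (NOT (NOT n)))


Truth table over {b, n}:
b | n | φ
---------
F | F | F
T | F | F
F | T | F
T | T | F
Every row is false.

Yes, it is a contradiction.


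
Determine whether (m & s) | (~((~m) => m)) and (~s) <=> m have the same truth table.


Compare truth tables:
m | s | φ | ψ
-------------
False | False | True | False
True | False | False | True
False | True | True | True
True | True | True | False
They differ at row 1 (m=False, s=False): φ=True but ψ=False.

No, they are not logically equivalent.


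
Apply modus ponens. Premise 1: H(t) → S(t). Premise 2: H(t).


Modus ponens: from (P → Q) and P, infer Q.
P = 'H(t)' is asserted, and P → Q holds, so Q follows.

S(t).


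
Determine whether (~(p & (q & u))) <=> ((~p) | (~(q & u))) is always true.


Build the truth table over {p, q, u}:
p | q | u | φ
-------------
False | False | False | True
True | False | False | True
False | True | False | True
True | True | False | True
False | False | True | True
True | False | True | True
False | True | True | True
True | True | True | True
Every row evaluates to true.

Yes, it is a tautology.


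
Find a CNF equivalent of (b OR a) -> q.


Step 1: Rewrite as ¬(b ∨ a) ∨ q = (¬b ∧ ¬a) ∨ q.
Step 2: Distribute ∨ over ∧.

((NOT b) OR q) AND ((NOT a) OR q)


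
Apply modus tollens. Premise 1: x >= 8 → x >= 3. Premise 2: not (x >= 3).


Modus tollens: from (P → Q) and ¬Q, infer ¬P.
Q = 'x >= 3' is denied; since P → Q, P must also fail.

Not (x >= 8).


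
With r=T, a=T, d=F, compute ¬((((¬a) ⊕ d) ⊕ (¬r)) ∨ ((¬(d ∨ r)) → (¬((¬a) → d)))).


Substitute r=T, a=T, d=F:
… (earlier sub-steps elided)
¬r = F
((¬a) ⊕ d) ⊕ (¬r) = F ⊕ F = F
d ∨ r = F ∨ T = T
¬(d ∨ r) = F
¬a = F
(¬a) → d = F → F = T
¬((¬a) → d) = F
(¬(d ∨ r)) → (¬((¬a) → d)) = F → F = T
(((¬a) ⊕ d) ⊕ (¬r)) ∨ ((¬(d ∨ r)) → (¬((¬a) → d))) = F ∨ T = T
¬((((¬a) ⊕ d) ⊕ (¬r)) ∨ ((¬(d ∨ r)) → (¬((¬a) → d)))) = F

F


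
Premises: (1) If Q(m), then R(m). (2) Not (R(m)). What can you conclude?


Modus tollens: from (P → Q) and ¬Q, infer ¬P.
Q = 'R(m)' is denied; since P → Q, P must also fail.

Not (Q(m)).


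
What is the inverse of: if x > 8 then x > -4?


The inverse of (P → Q) is (¬P → ¬Q). It is equivalent to the converse, not to the original.
Here P = 'x > 8' and Q = 'x > -4'.

If not (x > 8), then not (x > -4).


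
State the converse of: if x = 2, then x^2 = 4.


The converse of (P → Q) is (Q → P). It is not in general equivalent to the original.
Here P = 'x = 2' and Q = 'x^2 = 4'.

If x^2 = 4, then x = 2.


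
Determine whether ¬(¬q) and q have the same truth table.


Compare truth tables:
q | φ | ψ
---------
F | F | F
T | T | T
The columns φ and ψ agree on every row.

Yes, they are logically equivalent.


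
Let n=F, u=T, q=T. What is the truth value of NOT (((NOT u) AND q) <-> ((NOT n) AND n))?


Substitute n=F, u=T, q=T:
NOT u = F
(NOT u) AND q = F AND T = F
NOT n = T
(NOT n) AND n = T AND F = F
((NOT u) AND q) <-> ((NOT n) AND n) = F <-> F = T
NOT (((NOT u) AND q) <-> ((NOT n) AND n)) = F

F


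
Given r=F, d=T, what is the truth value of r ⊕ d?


Exclusive or is true when exactly one operand is true.
Substitute: r=F, d=T.
F ⊕ T evaluates to T.

T


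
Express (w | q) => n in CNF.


Step 1: Rewrite as ¬(w ∨ q) ∨ n = (¬w ∧ ¬q) ∨ n.
Step 2: Distribute ∨ over ∧.

((~w) | n) & ((~q) | n)


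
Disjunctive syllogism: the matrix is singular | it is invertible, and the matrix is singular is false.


Disjunctive syllogism: from (P ∨ Q) and ¬P, infer Q.
One disjunct, 'the matrix is singular', is ruled out; the other must hold.

it is invertible


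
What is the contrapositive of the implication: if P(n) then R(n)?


The contrapositive of (P → Q) is (¬Q → ¬P); it is logically equivalent to the original.
Here P = 'P(n)' and Q = 'R(n)'.

If not (R(n)), then not (P(n)).


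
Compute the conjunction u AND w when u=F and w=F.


Conjunction is true only when both operands are true.
Substitute: u=F, w=F.
F AND F evaluates to F.

F


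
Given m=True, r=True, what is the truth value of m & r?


Conjunction is true only when both operands are true.
Substitute: m=True, r=True.
True & True evaluates to True.

True


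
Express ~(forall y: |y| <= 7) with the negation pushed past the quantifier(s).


¬(forall x: φ) = exists x: ¬φ, and ¬(exists x: φ) = forall x: ¬φ.
Apply to the universal statement.

exists y: ~(|y| <= 7)


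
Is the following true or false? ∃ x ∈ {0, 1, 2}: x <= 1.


Evaluate the predicate on each element: 0:T, 1:T, 2:F.
Witness x = 0 satisfies the predicate.

T


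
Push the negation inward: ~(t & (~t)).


De Morgan: the negation of a conjunction is the disjunction of the negations.
Distribute ~ across &, flipping it to |, and negate each literal.

(~t) | t


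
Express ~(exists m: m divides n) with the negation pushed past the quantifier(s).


¬(forall x: φ) = exists x: ¬φ, and ¬(exists x: φ) = forall x: ¬φ.
Apply to the existential statement.

forall m: ~(m divides n)


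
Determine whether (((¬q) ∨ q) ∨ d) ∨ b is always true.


Build the truth table over {b, d, q}:
b | d | q | φ
-------------
F | F | F | T
T | F | F | T
F | T | F | T
T | T | F | T
F | F | T | T
T | F | T | T
F | T | T | T
T | T | T | T
Every row evaluates to true.

Yes, it is a tautology.


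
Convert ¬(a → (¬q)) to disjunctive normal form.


Step 1: Rewrite implication then negate: ¬(¬a ∨ (¬q)) = a ∧ ¬(¬q).
Step 2: Eliminate any double negations (¬¬X = X).

a ∧ q


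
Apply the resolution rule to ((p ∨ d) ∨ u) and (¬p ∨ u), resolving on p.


The clauses contain complementary literals p and ¬p.
Resolution eliminates this pair and disjoins the remaining literals (merging duplicates).

(u ∨ d)


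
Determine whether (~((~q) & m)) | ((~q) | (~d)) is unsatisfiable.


Truth table over {d, m, q}:
d | m | q | φ
-------------
False | False | False | True
True | False | False | True
False | True | False | True
True | True | False | True
False | False | True | True
True | False | True | True
False | True | True | True
True | True | True | True
Satisfying assignment at row 1: d=False, m=False, q=False gives True.

No, it is not a contradiction.


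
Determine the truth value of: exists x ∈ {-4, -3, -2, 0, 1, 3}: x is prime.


Evaluate the predicate on each element: -4:False, -3:False, -2:False, 0:False, 1:False, 3:True.
Witness x = 3 satisfies the predicate.

True


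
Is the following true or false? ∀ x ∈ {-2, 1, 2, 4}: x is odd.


Evaluate the predicate on each element: -2:F, 1:T, 2:F, 4:F.
Counterexample x = -2 fails the predicate.

F


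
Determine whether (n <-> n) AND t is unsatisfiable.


Truth table over {n, t}:
n | t | φ
---------
F | F | F
T | F | F
F | T | T
T | T | T
Satisfying assignment at row 3: n=F, t=T gives T.

No, it is not a contradiction.


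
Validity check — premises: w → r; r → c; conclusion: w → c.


This matches the form of hypothetical syllogism: the conclusion follows in every model of the premises.

Valid.


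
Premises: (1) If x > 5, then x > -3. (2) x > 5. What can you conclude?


Modus ponens: from (P → Q) and P, infer Q.
P = 'x > 5' is asserted, and P → Q holds, so Q follows.

x > -3.


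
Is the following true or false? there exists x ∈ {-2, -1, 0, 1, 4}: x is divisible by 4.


Evaluate the predicate on each element: -2:F, -1:F, 0:T, 1:F, 4:T.
Witness x = 0 satisfies the predicate.

T


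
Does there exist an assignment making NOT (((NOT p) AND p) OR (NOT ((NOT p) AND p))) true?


Check all 2 assignments over {p}:
p | φ
-----
F | F
T | F
No assignment makes the formula true.

Unsatisfiable.


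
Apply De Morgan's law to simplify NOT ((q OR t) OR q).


De Morgan: the negation of a disjunction is the conjunction of the negations.
Distribute NOT across OR, flipping it to AND, and negate each literal.

((NOT q) AND (NOT t)) AND (NOT q)


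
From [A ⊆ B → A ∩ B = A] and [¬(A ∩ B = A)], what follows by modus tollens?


Modus tollens: from (P → Q) and ¬Q, infer ¬P.
Q = 'A ∩ B = A' is denied; since P → Q, P must also fail.

Not (A ⊆ B).


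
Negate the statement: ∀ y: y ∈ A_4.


¬(∀ x: φ) = ∃ x: ¬φ, and ¬(∃ x: φ) = ∀ x: ¬φ.
Apply to the universal statement.

∃ y: ¬(y ∈ A_4)


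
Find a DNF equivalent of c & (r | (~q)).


Step 1: Distribute ∧ over ∨: c ∧ (r ∨ (¬q)) = (c ∧ r) ∨ (c ∧ (¬q)).

(c & r) | (c & (~q))


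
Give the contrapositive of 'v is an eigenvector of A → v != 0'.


The contrapositive of (P → Q) is (¬Q → ¬P); it is logically equivalent to the original.
Here P = 'v is an eigenvector of A' and Q = 'v != 0'.

If not (v != 0), then not (v is an eigenvector of A).


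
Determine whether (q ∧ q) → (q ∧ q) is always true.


Build the truth table over {q}:
q | φ
-----
F | T
T | T
Every row evaluates to true.

Yes, it is a tautology.


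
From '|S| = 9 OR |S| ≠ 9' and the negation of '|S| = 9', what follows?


Disjunctive syllogism: from (P ∨ Q) and ¬P, infer Q.
One disjunct, '|S| = 9', is ruled out; the other must hold.

|S| ≠ 9


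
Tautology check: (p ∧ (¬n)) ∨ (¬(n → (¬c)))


Build the truth table over {c, n, p}:
c | n | p | φ
-------------
F | F | F | F
T | F | F | F
F | T | F | F
T | T | F | T
F | F | T | T
T | F | T | T
F | T | T | F
T | T | T | T
Counterexample at row 1: with c=F, n=F, p=F, the formula is F.

No, it is not a tautology.


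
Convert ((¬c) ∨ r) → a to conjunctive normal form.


Step 1: Rewrite as ¬((¬c) ∨ r) ∨ a = (¬(¬c) ∧ ¬r) ∨ a.
Step 2: Distribute ∨ over ∧.
Step 3: Eliminate any double negations (¬¬X = X).

(c ∨ a) ∧ ((¬r) ∨ a)


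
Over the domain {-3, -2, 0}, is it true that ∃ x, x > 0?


Evaluate the predicate on each element: -3:F, -2:F, 0:F.
No element satisfies the predicate.

F


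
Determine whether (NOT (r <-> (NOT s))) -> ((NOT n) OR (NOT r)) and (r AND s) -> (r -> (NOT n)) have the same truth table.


Compare truth tables:
n | r | s | φ | ψ
-----------------
F | F | F | T | T
T | F | F | T | T
F | T | F | T | T
T | T | F | T | T
F | F | T | T | T
T | F | T | T | T
F | T | T | T | T
T | T | T | F | F
The columns φ and ψ agree on every row.

Yes, they are logically equivalent.


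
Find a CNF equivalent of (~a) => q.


Step 1: Rewrite (¬a) → q as ¬(¬a) ∨ q.
Step 2: Eliminate any double negations (¬¬X = X).

a | q


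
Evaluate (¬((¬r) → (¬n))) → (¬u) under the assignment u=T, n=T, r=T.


Substitute u=T, n=T, r=T:
¬r = F
¬n = F
(¬r) → (¬n) = F → F = T
¬((¬r) → (¬n)) = F
¬u = F
(¬((¬r) → (¬n))) → (¬u) = F → F = T

T


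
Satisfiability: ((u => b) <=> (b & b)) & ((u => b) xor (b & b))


Check all 4 assignments over {b, u}:
b | u | φ
---------
False | False | False
True | False | False
False | True | False
True | True | False
No assignment makes the formula true.

Unsatisfiable.


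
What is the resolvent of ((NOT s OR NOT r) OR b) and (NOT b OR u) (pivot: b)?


The clauses contain complementary literals b and NOTb.
Resolution eliminates this pair and disjoins the remaining literals (merging duplicates).

((NOT s OR NOT r) OR u)


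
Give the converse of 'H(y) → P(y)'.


The converse of (P → Q) is (Q → P). It is not in general equivalent to the original.
Here P = 'H(y)' and Q = 'P(y)'.

If P(y), then H(y).


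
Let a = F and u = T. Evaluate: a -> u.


Implication is false only when antecedent is true and consequent is false.
Substitute: a=F, u=T.
F -> T evaluates to T.

T


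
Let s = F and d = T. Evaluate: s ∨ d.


Disjunction is false only when both operands are false.
Substitute: s=F, d=T.
F ∨ T evaluates to T.

T


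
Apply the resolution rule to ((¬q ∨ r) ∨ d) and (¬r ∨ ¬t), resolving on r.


The clauses contain complementary literals r and ¬r.
Resolution eliminates this pair and disjoins the remaining literals (merging duplicates).

((d ∨ ¬q) ∨ ¬t)


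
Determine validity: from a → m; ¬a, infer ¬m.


This is denying the antecedent (fallacy). There exist truth assignments where the premises are all true but the conclusion is false.

Invalid.


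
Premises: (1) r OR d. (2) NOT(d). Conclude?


Disjunctive syllogism: from (P ∨ Q) and ¬P, infer Q.
One disjunct, 'd', is ruled out; the other must hold.

r


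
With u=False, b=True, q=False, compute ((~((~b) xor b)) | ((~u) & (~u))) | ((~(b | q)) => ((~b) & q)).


Substitute u=False, b=True, q=False:
… (earlier sub-steps elided)
~u = True
~u = True
(~u) & (~u) = True & True = True
(~((~b) xor b)) | ((~u) & (~u)) = False | True = True
b | q = True | False = True
~(b | q) = False
~b = False
(~b) & q = False & False = False
(~(b | q)) => ((~b) & q) = False => False = True
((~((~b) xor b)) | ((~u) & (~u))) | ((~(b | q)) => ((~b) & q)) = True | True = True

True


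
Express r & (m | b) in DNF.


Step 1: Distribute ∧ over ∨: r ∧ (m ∨ b) = (r ∧ m) ∨ (r ∧ b).

(r & m) | (r & b)


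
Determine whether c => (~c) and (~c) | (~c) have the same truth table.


Compare truth tables:
c | φ | ψ
---------
False | True | True
True | False | False
The columns φ and ψ agree on every row.

Yes, they are logically equivalent.


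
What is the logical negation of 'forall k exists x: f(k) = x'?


Negation flips each quantifier (∀↔∃) and negates the inner predicate.
¬(forall k exists x: φ) = exists k forall x: ¬φ.

exists k forall x: ~(f(k) = x)


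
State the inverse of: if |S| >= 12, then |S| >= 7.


The inverse of (P → Q) is (¬P → ¬Q). It is equivalent to the converse, not to the original.
Here P = '|S| >= 12' and Q = '|S| >= 7'.

If not (|S| >= 12), then not (|S| >= 7).


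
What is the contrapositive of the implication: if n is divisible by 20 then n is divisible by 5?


The contrapositive of (P → Q) is (¬Q → ¬P); it is logically equivalent to the original.
Here P = 'n is divisible by 20' and Q = 'n is divisible by 5'.

If not (n is divisible by 5), then not (n is divisible by 20).


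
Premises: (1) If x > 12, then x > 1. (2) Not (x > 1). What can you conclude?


Modus tollens: from (P → Q) and ¬Q, infer ¬P.
Q = 'x > 1' is denied; since P → Q, P must also fail.

Not (x > 12).


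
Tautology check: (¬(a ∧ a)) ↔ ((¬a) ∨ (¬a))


Build the truth table over {a}:
a | φ
-----
F | T
T | T
Every row evaluates to true.

Yes, it is a tautology.


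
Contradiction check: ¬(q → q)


Truth table over {q}:
q | φ
-----
F | F
T | F
Every row is false.

Yes, it is a contradiction.
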